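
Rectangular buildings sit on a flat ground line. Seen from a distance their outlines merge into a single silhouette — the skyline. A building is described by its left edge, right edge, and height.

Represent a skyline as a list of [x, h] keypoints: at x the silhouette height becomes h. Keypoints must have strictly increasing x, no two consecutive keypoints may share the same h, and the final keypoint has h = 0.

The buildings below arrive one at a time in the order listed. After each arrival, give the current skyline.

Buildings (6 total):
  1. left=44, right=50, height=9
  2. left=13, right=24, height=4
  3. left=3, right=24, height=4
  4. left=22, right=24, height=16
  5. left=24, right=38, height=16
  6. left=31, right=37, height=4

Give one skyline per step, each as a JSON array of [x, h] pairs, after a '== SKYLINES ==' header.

== SKYLINES ==
[[44,9],[50,0]]
[[13,4],[24,0],[44,9],[50,0]]
[[3,4],[24,0],[44,9],[50,0]]
[[3,4],[22,16],[24,0],[44,9],[50,0]]
[[3,4],[22,16],[38,0],[44,9],[50,0]]
[[3,4],[22,16],[38,0],[44,9],[50,0]]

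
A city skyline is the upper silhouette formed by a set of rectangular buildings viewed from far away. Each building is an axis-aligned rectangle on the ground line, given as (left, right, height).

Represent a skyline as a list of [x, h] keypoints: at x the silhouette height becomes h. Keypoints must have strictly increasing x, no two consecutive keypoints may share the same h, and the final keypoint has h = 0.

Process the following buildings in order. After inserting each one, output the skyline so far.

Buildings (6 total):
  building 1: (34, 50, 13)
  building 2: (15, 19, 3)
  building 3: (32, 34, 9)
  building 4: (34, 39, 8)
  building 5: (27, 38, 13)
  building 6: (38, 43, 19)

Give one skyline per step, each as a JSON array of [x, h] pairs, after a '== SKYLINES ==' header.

== SKYLINES ==
[[34,13],[50,0]]
[[15,3],[19,0],[34,13],[50,0]]
[[15,3],[19,0],[32,9],[34,13],[50,0]]
[[15,3],[19,0],[32,9],[34,13],[50,0]]
[[15,3],[19,0],[27,13],[50,0]]
[[15,3],[19,0],[27,13],[38,19],[43,13],[50,0]]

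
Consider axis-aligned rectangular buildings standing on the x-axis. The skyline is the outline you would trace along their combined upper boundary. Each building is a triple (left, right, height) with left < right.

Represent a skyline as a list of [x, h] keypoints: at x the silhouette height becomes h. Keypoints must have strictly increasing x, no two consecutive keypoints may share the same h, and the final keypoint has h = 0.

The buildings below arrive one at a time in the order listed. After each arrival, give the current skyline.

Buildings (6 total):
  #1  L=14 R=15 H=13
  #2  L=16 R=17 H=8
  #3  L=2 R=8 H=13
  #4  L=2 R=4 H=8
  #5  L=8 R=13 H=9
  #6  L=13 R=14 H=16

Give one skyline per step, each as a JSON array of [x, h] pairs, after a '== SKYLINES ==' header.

== SKYLINES ==
[[14,13],[15,0]]
[[14,13],[15,0],[16,8],[17,0]]
[[2,13],[8,0],[14,13],[15,0],[16,8],[17,0]]
[[2,13],[8,0],[14,13],[15,0],[16,8],[17,0]]
[[2,13],[8,9],[13,0],[14,13],[15,0],[16,8],[17,0]]
[[2,13],[8,9],[13,16],[14,13],[15,0],[16,8],[17,0]]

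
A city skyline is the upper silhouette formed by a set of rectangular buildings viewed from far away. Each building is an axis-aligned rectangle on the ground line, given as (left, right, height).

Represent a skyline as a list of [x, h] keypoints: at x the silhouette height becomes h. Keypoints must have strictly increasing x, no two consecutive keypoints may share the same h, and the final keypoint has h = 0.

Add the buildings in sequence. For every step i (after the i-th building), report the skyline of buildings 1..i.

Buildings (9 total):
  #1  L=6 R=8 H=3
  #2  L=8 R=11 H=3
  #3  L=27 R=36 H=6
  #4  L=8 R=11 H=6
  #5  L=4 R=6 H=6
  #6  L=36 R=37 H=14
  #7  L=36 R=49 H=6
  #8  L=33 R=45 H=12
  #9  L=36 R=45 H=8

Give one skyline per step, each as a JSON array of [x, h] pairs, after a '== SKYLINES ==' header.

== SKYLINES ==
[[6,3],[8,0]]
[[6,3],[11,0]]
[[6,3],[11,0],[27,6],[36,0]]
[[6,3],[8,6],[11,0],[27,6],[36,0]]
[[4,6],[6,3],[8,6],[11,0],[27,6],[36,0]]
[[4,6],[6,3],[8,6],[11,0],[27,6],[36,14],[37,0]]
[[4,6],[6,3],[8,6],[11,0],[27,6],[36,14],[37,6],[49,0]]
[[4,6],[6,3],[8,6],[11,0],[27,6],[33,12],[36,14],[37,12],[45,6],[49,0]]
[[4,6],[6,3],[8,6],[11,0],[27,6],[33,12],[36,14],[37,12],[45,6],[49,0]]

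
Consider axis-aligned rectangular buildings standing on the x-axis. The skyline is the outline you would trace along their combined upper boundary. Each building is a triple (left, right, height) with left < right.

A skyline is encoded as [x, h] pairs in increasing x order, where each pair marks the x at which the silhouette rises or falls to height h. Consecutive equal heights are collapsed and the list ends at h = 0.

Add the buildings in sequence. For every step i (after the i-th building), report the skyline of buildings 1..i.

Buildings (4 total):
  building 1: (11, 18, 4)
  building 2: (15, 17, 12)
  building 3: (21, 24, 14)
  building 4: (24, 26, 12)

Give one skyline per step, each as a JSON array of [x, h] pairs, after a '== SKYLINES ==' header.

== SKYLINES ==
[[11,4],[18,0]]
[[11,4],[15,12],[17,4],[18,0]]
[[11,4],[15,12],[17,4],[18,0],[21,14],[24,0]]
[[11,4],[15,12],[17,4],[18,0],[21,14],[24,12],[26,0]]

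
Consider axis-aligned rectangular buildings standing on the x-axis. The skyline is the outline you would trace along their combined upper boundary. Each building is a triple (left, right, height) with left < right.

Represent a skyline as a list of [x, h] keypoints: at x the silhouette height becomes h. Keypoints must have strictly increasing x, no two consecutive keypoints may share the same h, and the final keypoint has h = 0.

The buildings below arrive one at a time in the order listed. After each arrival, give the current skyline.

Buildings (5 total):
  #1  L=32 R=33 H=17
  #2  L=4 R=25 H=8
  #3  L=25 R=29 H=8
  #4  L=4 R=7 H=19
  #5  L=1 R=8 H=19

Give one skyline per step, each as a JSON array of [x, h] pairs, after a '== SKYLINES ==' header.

== SKYLINES ==
[[32,17],[33,0]]
[[4,8],[25,0],[32,17],[33,0]]
[[4,8],[29,0],[32,17],[33,0]]
[[4,19],[7,8],[29,0],[32,17],[33,0]]
[[1,19],[8,8],[29,0],[32,17],[33,0]]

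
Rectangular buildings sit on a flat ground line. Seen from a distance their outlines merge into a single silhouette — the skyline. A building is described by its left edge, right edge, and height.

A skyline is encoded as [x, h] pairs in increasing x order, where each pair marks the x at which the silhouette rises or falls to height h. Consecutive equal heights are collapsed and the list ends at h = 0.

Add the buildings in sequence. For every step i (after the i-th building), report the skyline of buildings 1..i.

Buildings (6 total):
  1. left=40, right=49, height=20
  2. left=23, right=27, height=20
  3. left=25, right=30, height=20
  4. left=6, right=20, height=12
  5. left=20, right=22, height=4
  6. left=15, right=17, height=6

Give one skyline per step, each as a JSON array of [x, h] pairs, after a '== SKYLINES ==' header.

== SKYLINES ==
[[40,20],[49,0]]
[[23,20],[27,0],[40,20],[49,0]]
[[23,20],[30,0],[40,20],[49,0]]
[[6,12],[20,0],[23,20],[30,0],[40,20],[49,0]]
[[6,12],[20,4],[22,0],[23,20],[30,0],[40,20],[49,0]]
[[6,12],[20,4],[22,0],[23,20],[30,0],[40,20],[49,0]]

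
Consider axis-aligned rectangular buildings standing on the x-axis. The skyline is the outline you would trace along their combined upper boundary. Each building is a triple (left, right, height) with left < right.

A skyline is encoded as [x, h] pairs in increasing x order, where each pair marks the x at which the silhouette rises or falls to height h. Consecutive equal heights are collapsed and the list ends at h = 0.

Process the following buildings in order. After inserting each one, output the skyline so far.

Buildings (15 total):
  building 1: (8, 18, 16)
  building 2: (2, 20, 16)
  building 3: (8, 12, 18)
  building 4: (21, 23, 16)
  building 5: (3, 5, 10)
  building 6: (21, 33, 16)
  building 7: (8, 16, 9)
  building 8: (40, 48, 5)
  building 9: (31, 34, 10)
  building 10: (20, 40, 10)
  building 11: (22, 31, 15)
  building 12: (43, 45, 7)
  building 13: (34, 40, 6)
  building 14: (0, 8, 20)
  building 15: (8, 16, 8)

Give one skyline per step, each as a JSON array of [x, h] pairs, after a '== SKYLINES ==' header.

== SKYLINES ==
[[8,16],[18,0]]
[[2,16],[20,0]]
[[2,16],[8,18],[12,16],[20,0]]
[[2,16],[8,18],[12,16],[20,0],[21,16],[23,0]]
[[2,16],[8,18],[12,16],[20,0],[21,16],[23,0]]
[[2,16],[8,18],[12,16],[20,0],[21,16],[33,0]]
[[2,16],[8,18],[12,16],[20,0],[21,16],[33,0]]
[[2,16],[8,18],[12,16],[20,0],[21,16],[33,0],[40,5],[48,0]]
[[2,16],[8,18],[12,16],[20,0],[21,16],[33,10],[34,0],[40,5],[48,0]]
[[2,16],[8,18],[12,16],[20,10],[21,16],[33,10],[40,5],[48,0]]
[[2,16],[8,18],[12,16],[20,10],[21,16],[33,10],[40,5],[48,0]]
[[2,16],[8,18],[12,16],[20,10],[21,16],[33,10],[40,5],[43,7],[45,5],[48,0]]
[[2,16],[8,18],[12,16],[20,10],[21,16],[33,10],[40,5],[43,7],[45,5],[48,0]]
[[0,20],[8,18],[12,16],[20,10],[21,16],[33,10],[40,5],[43,7],[45,5],[48,0]]
[[0,20],[8,18],[12,16],[20,10],[21,16],[33,10],[40,5],[43,7],[45,5],[48,0]]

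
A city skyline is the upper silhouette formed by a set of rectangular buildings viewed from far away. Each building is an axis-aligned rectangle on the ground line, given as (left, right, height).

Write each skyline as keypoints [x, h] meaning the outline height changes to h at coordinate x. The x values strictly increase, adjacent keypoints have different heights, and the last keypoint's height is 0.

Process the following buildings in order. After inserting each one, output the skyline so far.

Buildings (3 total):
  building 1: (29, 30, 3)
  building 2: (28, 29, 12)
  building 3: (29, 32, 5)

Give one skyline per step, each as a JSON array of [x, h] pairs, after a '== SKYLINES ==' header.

== SKYLINES ==
[[29,3],[30,0]]
[[28,12],[29,3],[30,0]]
[[28,12],[29,5],[32,0]]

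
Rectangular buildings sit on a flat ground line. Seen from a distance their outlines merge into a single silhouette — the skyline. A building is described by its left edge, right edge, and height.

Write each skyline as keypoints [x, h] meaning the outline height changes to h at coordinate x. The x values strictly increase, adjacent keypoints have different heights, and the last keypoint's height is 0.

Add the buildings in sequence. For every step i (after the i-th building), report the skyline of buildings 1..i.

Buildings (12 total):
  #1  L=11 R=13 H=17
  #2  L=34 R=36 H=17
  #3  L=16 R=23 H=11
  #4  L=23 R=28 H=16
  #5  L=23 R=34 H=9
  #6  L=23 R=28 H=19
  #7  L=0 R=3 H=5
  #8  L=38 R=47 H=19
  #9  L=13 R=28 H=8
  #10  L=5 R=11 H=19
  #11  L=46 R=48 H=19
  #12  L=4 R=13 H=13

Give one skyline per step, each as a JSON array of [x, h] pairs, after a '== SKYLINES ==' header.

== SKYLINES ==
[[11,17],[13,0]]
[[11,17],[13,0],[34,17],[36,0]]
[[11,17],[13,0],[16,11],[23,0],[34,17],[36,0]]
[[11,17],[13,0],[16,11],[23,16],[28,0],[34,17],[36,0]]
[[11,17],[13,0],[16,11],[23,16],[28,9],[34,17],[36,0]]
[[11,17],[13,0],[16,11],[23,19],[28,9],[34,17],[36,0]]
[[0,5],[3,0],[11,17],[13,0],[16,11],[23,19],[28,9],[34,17],[36,0]]
[[0,5],[3,0],[11,17],[13,0],[16,11],[23,19],[28,9],[34,17],[36,0],[38,19],[47,0]]
[[0,5],[3,0],[11,17],[13,8],[16,11],[23,19],[28,9],[34,17],[36,0],[38,19],[47,0]]
[[0,5],[3,0],[5,19],[11,17],[13,8],[16,11],[23,19],[28,9],[34,17],[36,0],[38,19],[47,0]]
[[0,5],[3,0],[5,19],[11,17],[13,8],[16,11],[23,19],[28,9],[34,17],[36,0],[38,19],[48,0]]
[[0,5],[3,0],[4,13],[5,19],[11,17],[13,8],[16,11],[23,19],[28,9],[34,17],[36,0],[38,19],[48,0]]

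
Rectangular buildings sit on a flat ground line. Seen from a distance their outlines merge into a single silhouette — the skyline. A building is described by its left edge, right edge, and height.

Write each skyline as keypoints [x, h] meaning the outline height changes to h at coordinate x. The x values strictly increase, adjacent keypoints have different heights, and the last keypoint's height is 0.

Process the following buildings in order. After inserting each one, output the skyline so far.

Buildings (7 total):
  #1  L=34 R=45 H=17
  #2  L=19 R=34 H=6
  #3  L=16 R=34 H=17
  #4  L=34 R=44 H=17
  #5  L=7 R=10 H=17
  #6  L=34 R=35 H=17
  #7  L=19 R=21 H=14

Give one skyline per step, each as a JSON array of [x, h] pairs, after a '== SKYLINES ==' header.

== SKYLINES ==
[[34,17],[45,0]]
[[19,6],[34,17],[45,0]]
[[16,17],[45,0]]
[[16,17],[45,0]]
[[7,17],[10,0],[16,17],[45,0]]
[[7,17],[10,0],[16,17],[45,0]]
[[7,17],[10,0],[16,17],[45,0]]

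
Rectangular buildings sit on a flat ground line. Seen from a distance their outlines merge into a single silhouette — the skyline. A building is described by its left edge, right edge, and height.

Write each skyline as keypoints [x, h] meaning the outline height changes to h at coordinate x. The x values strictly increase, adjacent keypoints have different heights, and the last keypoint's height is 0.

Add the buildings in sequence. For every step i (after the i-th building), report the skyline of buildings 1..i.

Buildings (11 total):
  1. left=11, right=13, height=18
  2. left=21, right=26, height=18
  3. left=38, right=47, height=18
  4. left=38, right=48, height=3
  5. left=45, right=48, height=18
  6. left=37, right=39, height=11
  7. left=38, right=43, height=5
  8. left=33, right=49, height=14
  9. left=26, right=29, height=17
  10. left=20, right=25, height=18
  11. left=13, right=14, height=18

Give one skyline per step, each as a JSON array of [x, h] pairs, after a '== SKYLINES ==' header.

== SKYLINES ==
[[11,18],[13,0]]
[[11,18],[13,0],[21,18],[26,0]]
[[11,18],[13,0],[21,18],[26,0],[38,18],[47,0]]
[[11,18],[13,0],[21,18],[26,0],[38,18],[47,3],[48,0]]
[[11,18],[13,0],[21,18],[26,0],[38,18],[48,0]]
[[11,18],[13,0],[21,18],[26,0],[37,11],[38,18],[48,0]]
[[11,18],[13,0],[21,18],[26,0],[37,11],[38,18],[48,0]]
[[11,18],[13,0],[21,18],[26,0],[33,14],[38,18],[48,14],[49,0]]
[[11,18],[13,0],[21,18],[26,17],[29,0],[33,14],[38,18],[48,14],[49,0]]
[[11,18],[13,0],[20,18],[26,17],[29,0],[33,14],[38,18],[48,14],[49,0]]
[[11,18],[14,0],[20,18],[26,17],[29,0],[33,14],[38,18],[48,14],[49,0]]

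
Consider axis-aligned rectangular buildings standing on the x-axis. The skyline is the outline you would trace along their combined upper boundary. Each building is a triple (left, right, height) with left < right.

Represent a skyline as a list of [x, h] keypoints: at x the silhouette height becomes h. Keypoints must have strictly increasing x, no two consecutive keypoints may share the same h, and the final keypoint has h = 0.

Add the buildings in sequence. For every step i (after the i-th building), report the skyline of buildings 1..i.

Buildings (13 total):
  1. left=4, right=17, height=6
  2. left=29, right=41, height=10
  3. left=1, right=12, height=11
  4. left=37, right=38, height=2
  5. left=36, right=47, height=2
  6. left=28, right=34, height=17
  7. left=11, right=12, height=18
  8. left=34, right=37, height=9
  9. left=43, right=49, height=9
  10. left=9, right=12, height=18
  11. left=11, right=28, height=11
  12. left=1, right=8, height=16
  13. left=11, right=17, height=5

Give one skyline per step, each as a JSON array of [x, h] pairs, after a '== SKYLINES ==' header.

== SKYLINES ==
[[4,6],[17,0]]
[[4,6],[17,0],[29,10],[41,0]]
[[1,11],[12,6],[17,0],[29,10],[41,0]]
[[1,11],[12,6],[17,0],[29,10],[41,0]]
[[1,11],[12,6],[17,0],[29,10],[41,2],[47,0]]
[[1,11],[12,6],[17,0],[28,17],[34,10],[41,2],[47,0]]
[[1,11],[11,18],[12,6],[17,0],[28,17],[34,10],[41,2],[47,0]]
[[1,11],[11,18],[12,6],[17,0],[28,17],[34,10],[41,2],[47,0]]
[[1,11],[11,18],[12,6],[17,0],[28,17],[34,10],[41,2],[43,9],[49,0]]
[[1,11],[9,18],[12,6],[17,0],[28,17],[34,10],[41,2],[43,9],[49,0]]
[[1,11],[9,18],[12,11],[28,17],[34,10],[41,2],[43,9],[49,0]]
[[1,16],[8,11],[9,18],[12,11],[28,17],[34,10],[41,2],[43,9],[49,0]]
[[1,16],[8,11],[9,18],[12,11],[28,17],[34,10],[41,2],[43,9],[49,0]]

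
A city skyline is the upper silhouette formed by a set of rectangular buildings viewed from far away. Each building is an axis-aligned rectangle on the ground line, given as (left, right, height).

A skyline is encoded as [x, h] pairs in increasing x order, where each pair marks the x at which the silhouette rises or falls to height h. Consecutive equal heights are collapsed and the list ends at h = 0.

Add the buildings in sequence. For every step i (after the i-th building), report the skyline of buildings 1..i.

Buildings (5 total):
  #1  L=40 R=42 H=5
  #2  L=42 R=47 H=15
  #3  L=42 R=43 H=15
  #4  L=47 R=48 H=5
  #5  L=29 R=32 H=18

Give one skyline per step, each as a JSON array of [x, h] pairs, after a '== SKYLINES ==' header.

== SKYLINES ==
[[40,5],[42,0]]
[[40,5],[42,15],[47,0]]
[[40,5],[42,15],[47,0]]
[[40,5],[42,15],[47,5],[48,0]]
[[29,18],[32,0],[40,5],[42,15],[47,5],[48,0]]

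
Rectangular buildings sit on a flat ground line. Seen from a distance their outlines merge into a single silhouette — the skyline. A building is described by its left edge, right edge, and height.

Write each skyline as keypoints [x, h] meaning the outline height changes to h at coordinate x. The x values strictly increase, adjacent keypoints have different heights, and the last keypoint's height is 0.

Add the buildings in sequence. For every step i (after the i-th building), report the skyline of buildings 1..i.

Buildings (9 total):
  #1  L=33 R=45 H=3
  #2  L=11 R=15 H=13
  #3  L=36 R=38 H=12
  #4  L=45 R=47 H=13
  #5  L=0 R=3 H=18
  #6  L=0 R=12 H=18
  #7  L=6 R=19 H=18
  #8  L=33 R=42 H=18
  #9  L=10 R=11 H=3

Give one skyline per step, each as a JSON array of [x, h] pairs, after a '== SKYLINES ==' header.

== SKYLINES ==
[[33,3],[45,0]]
[[11,13],[15,0],[33,3],[45,0]]
[[11,13],[15,0],[33,3],[36,12],[38,3],[45,0]]
[[11,13],[15,0],[33,3],[36,12],[38,3],[45,13],[47,0]]
[[0,18],[3,0],[11,13],[15,0],[33,3],[36,12],[38,3],[45,13],[47,0]]
[[0,18],[12,13],[15,0],[33,3],[36,12],[38,3],[45,13],[47,0]]
[[0,18],[19,0],[33,3],[36,12],[38,3],[45,13],[47,0]]
[[0,18],[19,0],[33,18],[42,3],[45,13],[47,0]]
[[0,18],[19,0],[33,18],[42,3],[45,13],[47,0]]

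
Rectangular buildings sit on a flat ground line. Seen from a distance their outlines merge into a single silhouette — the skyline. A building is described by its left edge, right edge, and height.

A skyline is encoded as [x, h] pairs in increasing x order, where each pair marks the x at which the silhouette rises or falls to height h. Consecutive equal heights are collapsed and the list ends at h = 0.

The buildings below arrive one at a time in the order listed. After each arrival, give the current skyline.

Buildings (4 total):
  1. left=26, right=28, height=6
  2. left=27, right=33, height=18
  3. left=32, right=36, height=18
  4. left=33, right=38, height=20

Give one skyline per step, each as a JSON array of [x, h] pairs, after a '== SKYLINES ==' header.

== SKYLINES ==
[[26,6],[28,0]]
[[26,6],[27,18],[33,0]]
[[26,6],[27,18],[36,0]]
[[26,6],[27,18],[33,20],[38,0]]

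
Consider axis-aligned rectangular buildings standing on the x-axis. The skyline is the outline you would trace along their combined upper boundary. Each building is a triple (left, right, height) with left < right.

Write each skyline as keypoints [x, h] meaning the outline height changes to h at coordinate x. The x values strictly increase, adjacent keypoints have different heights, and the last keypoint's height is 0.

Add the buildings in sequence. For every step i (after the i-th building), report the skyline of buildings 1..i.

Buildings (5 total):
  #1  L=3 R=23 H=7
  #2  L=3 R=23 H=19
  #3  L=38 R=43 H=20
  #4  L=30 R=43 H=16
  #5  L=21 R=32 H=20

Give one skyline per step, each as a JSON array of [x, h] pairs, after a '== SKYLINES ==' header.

== SKYLINES ==
[[3,7],[23,0]]
[[3,19],[23,0]]
[[3,19],[23,0],[38,20],[43,0]]
[[3,19],[23,0],[30,16],[38,20],[43,0]]
[[3,19],[21,20],[32,16],[38,20],[43,0]]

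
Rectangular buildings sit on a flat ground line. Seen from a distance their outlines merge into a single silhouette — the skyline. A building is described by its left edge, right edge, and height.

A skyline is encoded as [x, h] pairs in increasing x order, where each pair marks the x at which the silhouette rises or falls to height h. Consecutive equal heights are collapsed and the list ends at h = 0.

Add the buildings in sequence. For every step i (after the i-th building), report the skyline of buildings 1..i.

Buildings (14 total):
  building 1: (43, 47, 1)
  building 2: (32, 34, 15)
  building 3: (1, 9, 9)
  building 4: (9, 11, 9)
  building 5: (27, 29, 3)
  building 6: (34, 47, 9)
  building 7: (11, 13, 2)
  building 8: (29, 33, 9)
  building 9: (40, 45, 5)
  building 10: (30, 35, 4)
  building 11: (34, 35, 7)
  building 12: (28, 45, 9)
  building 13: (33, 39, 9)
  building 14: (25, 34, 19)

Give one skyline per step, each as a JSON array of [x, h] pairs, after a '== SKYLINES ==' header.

== SKYLINES ==
[[43,1],[47,0]]
[[32,15],[34,0],[43,1],[47,0]]
[[1,9],[9,0],[32,15],[34,0],[43,1],[47,0]]
[[1,9],[11,0],[32,15],[34,0],[43,1],[47,0]]
[[1,9],[11,0],[27,3],[29,0],[32,15],[34,0],[43,1],[47,0]]
[[1,9],[11,0],[27,3],[29,0],[32,15],[34,9],[47,0]]
[[1,9],[11,2],[13,0],[27,3],[29,0],[32,15],[34,9],[47,0]]
[[1,9],[11,2],[13,0],[27,3],[29,9],[32,15],[34,9],[47,0]]
[[1,9],[11,2],[13,0],[27,3],[29,9],[32,15],[34,9],[47,0]]
[[1,9],[11,2],[13,0],[27,3],[29,9],[32,15],[34,9],[47,0]]
[[1,9],[11,2],[13,0],[27,3],[29,9],[32,15],[34,9],[47,0]]
[[1,9],[11,2],[13,0],[27,3],[28,9],[32,15],[34,9],[47,0]]
[[1,9],[11,2],[13,0],[27,3],[28,9],[32,15],[34,9],[47,0]]
[[1,9],[11,2],[13,0],[25,19],[34,9],[47,0]]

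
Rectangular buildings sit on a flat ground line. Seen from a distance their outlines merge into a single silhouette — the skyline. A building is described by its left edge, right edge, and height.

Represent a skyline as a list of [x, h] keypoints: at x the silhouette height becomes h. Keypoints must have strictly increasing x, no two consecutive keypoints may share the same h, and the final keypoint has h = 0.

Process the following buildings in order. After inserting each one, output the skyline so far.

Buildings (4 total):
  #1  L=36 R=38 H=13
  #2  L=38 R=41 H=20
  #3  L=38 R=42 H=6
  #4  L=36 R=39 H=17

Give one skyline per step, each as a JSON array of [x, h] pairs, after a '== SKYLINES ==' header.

== SKYLINES ==
[[36,13],[38,0]]
[[36,13],[38,20],[41,0]]
[[36,13],[38,20],[41,6],[42,0]]
[[36,17],[38,20],[41,6],[42,0]]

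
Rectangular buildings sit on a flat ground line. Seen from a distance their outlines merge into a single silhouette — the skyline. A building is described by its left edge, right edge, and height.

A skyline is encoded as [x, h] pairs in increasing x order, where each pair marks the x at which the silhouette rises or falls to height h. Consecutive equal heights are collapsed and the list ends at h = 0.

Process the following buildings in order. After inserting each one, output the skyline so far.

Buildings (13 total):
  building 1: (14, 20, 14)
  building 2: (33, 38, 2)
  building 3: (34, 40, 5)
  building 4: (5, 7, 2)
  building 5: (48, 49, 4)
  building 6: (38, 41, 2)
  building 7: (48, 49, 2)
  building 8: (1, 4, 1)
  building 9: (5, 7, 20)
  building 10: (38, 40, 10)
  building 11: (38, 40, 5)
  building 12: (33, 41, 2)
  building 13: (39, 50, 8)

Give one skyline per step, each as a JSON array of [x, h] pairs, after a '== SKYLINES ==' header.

== SKYLINES ==
[[14,14],[20,0]]
[[14,14],[20,0],[33,2],[38,0]]
[[14,14],[20,0],[33,2],[34,5],[40,0]]
[[5,2],[7,0],[14,14],[20,0],[33,2],[34,5],[40,0]]
[[5,2],[7,0],[14,14],[20,0],[33,2],[34,5],[40,0],[48,4],[49,0]]
[[5,2],[7,0],[14,14],[20,0],[33,2],[34,5],[40,2],[41,0],[48,4],[49,0]]
[[5,2],[7,0],[14,14],[20,0],[33,2],[34,5],[40,2],[41,0],[48,4],[49,0]]
[[1,1],[4,0],[5,2],[7,0],[14,14],[20,0],[33,2],[34,5],[40,2],[41,0],[48,4],[49,0]]
[[1,1],[4,0],[5,20],[7,0],[14,14],[20,0],[33,2],[34,5],[40,2],[41,0],[48,4],[49,0]]
[[1,1],[4,0],[5,20],[7,0],[14,14],[20,0],[33,2],[34,5],[38,10],[40,2],[41,0],[48,4],[49,0]]
[[1,1],[4,0],[5,20],[7,0],[14,14],[20,0],[33,2],[34,5],[38,10],[40,2],[41,0],[48,4],[49,0]]
[[1,1],[4,0],[5,20],[7,0],[14,14],[20,0],[33,2],[34,5],[38,10],[40,2],[41,0],[48,4],[49,0]]
[[1,1],[4,0],[5,20],[7,0],[14,14],[20,0],[33,2],[34,5],[38,10],[40,8],[50,0]]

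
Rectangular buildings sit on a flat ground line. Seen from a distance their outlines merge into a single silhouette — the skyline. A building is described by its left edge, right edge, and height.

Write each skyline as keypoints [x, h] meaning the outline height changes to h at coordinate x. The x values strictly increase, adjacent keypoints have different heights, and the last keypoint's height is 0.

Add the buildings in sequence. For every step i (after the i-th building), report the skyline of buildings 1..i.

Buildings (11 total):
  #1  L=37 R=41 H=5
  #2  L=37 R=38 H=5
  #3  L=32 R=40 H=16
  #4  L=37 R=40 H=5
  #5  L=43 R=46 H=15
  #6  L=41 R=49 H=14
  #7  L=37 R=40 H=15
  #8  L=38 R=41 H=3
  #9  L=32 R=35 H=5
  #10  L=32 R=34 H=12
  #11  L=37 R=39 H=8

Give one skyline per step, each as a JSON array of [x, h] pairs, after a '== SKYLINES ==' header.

== SKYLINES ==
[[37,5],[41,0]]
[[37,5],[41,0]]
[[32,16],[40,5],[41,0]]
[[32,16],[40,5],[41,0]]
[[32,16],[40,5],[41,0],[43,15],[46,0]]
[[32,16],[40,5],[41,14],[43,15],[46,14],[49,0]]
[[32,16],[40,5],[41,14],[43,15],[46,14],[49,0]]
[[32,16],[40,5],[41,14],[43,15],[46,14],[49,0]]
[[32,16],[40,5],[41,14],[43,15],[46,14],[49,0]]
[[32,16],[40,5],[41,14],[43,15],[46,14],[49,0]]
[[32,16],[40,5],[41,14],[43,15],[46,14],[49,0]]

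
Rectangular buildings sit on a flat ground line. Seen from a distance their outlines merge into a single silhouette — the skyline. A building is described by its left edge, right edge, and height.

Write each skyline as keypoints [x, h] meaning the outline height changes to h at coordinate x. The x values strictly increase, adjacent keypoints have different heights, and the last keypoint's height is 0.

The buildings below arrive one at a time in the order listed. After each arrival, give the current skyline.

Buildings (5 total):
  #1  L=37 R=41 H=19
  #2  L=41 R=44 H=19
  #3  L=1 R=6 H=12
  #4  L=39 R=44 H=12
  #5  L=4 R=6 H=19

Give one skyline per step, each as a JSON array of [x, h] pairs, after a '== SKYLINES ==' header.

== SKYLINES ==
[[37,19],[41,0]]
[[37,19],[44,0]]
[[1,12],[6,0],[37,19],[44,0]]
[[1,12],[6,0],[37,19],[44,0]]
[[1,12],[4,19],[6,0],[37,19],[44,0]]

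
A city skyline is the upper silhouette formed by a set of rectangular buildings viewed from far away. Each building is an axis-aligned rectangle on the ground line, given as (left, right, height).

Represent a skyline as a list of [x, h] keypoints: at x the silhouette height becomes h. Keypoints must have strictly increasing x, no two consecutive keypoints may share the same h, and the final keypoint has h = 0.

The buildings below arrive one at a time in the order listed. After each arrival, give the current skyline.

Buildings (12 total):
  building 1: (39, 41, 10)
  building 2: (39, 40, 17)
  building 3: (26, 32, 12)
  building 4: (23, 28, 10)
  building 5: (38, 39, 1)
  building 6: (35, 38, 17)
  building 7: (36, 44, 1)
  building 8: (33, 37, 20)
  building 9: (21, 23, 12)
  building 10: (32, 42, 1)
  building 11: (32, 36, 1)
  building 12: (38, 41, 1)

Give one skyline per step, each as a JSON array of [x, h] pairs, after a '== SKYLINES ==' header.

== SKYLINES ==
[[39,10],[41,0]]
[[39,17],[40,10],[41,0]]
[[26,12],[32,0],[39,17],[40,10],[41,0]]
[[23,10],[26,12],[32,0],[39,17],[40,10],[41,0]]
[[23,10],[26,12],[32,0],[38,1],[39,17],[40,10],[41,0]]
[[23,10],[26,12],[32,0],[35,17],[38,1],[39,17],[40,10],[41,0]]
[[23,10],[26,12],[32,0],[35,17],[38,1],[39,17],[40,10],[41,1],[44,0]]
[[23,10],[26,12],[32,0],[33,20],[37,17],[38,1],[39,17],[40,10],[41,1],[44,0]]
[[21,12],[23,10],[26,12],[32,0],[33,20],[37,17],[38,1],[39,17],[40,10],[41,1],[44,0]]
[[21,12],[23,10],[26,12],[32,1],[33,20],[37,17],[38,1],[39,17],[40,10],[41,1],[44,0]]
[[21,12],[23,10],[26,12],[32,1],[33,20],[37,17],[38,1],[39,17],[40,10],[41,1],[44,0]]
[[21,12],[23,10],[26,12],[32,1],[33,20],[37,17],[38,1],[39,17],[40,10],[41,1],[44,0]]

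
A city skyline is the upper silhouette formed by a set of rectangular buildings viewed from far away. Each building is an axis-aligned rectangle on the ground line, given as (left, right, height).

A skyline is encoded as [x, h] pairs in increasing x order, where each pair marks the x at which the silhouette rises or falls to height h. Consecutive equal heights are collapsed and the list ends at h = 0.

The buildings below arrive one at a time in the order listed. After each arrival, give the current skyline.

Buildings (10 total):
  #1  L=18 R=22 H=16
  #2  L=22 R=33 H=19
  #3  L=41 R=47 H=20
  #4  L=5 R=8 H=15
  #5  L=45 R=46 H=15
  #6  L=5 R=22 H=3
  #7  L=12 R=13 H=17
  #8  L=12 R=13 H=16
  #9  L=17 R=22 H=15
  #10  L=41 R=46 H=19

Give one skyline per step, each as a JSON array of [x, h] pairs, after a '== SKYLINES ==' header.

== SKYLINES ==
[[18,16],[22,0]]
[[18,16],[22,19],[33,0]]
[[18,16],[22,19],[33,0],[41,20],[47,0]]
[[5,15],[8,0],[18,16],[22,19],[33,0],[41,20],[47,0]]
[[5,15],[8,0],[18,16],[22,19],[33,0],[41,20],[47,0]]
[[5,15],[8,3],[18,16],[22,19],[33,0],[41,20],[47,0]]
[[5,15],[8,3],[12,17],[13,3],[18,16],[22,19],[33,0],[41,20],[47,0]]
[[5,15],[8,3],[12,17],[13,3],[18,16],[22,19],[33,0],[41,20],[47,0]]
[[5,15],[8,3],[12,17],[13,3],[17,15],[18,16],[22,19],[33,0],[41,20],[47,0]]
[[5,15],[8,3],[12,17],[13,3],[17,15],[18,16],[22,19],[33,0],[41,20],[47,0]]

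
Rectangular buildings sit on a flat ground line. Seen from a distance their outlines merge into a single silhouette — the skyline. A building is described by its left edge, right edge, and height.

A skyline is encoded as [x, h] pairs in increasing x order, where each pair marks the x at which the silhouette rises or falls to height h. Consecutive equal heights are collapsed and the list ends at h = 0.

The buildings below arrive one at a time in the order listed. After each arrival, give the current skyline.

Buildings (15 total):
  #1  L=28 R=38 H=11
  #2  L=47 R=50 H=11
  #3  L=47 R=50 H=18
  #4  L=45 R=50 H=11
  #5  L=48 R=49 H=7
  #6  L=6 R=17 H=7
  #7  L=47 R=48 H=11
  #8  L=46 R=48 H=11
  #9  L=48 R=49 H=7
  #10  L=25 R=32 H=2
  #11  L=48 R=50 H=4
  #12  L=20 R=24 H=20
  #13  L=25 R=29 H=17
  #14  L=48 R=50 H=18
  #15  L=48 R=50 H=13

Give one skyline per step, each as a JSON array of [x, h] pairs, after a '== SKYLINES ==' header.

== SKYLINES ==
[[28,11],[38,0]]
[[28,11],[38,0],[47,11],[50,0]]
[[28,11],[38,0],[47,18],[50,0]]
[[28,11],[38,0],[45,11],[47,18],[50,0]]
[[28,11],[38,0],[45,11],[47,18],[50,0]]
[[6,7],[17,0],[28,11],[38,0],[45,11],[47,18],[50,0]]
[[6,7],[17,0],[28,11],[38,0],[45,11],[47,18],[50,0]]
[[6,7],[17,0],[28,11],[38,0],[45,11],[47,18],[50,0]]
[[6,7],[17,0],[28,11],[38,0],[45,11],[47,18],[50,0]]
[[6,7],[17,0],[25,2],[28,11],[38,0],[45,11],[47,18],[50,0]]
[[6,7],[17,0],[25,2],[28,11],[38,0],[45,11],[47,18],[50,0]]
[[6,7],[17,0],[20,20],[24,0],[25,2],[28,11],[38,0],[45,11],[47,18],[50,0]]
[[6,7],[17,0],[20,20],[24,0],[25,17],[29,11],[38,0],[45,11],[47,18],[50,0]]
[[6,7],[17,0],[20,20],[24,0],[25,17],[29,11],[38,0],[45,11],[47,18],[50,0]]
[[6,7],[17,0],[20,20],[24,0],[25,17],[29,11],[38,0],[45,11],[47,18],[50,0]]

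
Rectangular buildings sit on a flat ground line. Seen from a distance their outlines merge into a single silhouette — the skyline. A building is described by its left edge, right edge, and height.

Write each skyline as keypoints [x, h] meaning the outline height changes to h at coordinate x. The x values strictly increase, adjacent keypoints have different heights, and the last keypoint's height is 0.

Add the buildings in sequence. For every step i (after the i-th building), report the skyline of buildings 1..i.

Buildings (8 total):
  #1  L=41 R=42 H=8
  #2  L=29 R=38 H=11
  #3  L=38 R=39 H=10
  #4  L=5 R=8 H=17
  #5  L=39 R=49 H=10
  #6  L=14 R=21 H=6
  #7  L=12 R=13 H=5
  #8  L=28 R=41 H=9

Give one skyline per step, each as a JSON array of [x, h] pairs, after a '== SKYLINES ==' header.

== SKYLINES ==
[[41,8],[42,0]]
[[29,11],[38,0],[41,8],[42,0]]
[[29,11],[38,10],[39,0],[41,8],[42,0]]
[[5,17],[8,0],[29,11],[38,10],[39,0],[41,8],[42,0]]
[[5,17],[8,0],[29,11],[38,10],[49,0]]
[[5,17],[8,0],[14,6],[21,0],[29,11],[38,10],[49,0]]
[[5,17],[8,0],[12,5],[13,0],[14,6],[21,0],[29,11],[38,10],[49,0]]
[[5,17],[8,0],[12,5],[13,0],[14,6],[21,0],[28,9],[29,11],[38,10],[49,0]]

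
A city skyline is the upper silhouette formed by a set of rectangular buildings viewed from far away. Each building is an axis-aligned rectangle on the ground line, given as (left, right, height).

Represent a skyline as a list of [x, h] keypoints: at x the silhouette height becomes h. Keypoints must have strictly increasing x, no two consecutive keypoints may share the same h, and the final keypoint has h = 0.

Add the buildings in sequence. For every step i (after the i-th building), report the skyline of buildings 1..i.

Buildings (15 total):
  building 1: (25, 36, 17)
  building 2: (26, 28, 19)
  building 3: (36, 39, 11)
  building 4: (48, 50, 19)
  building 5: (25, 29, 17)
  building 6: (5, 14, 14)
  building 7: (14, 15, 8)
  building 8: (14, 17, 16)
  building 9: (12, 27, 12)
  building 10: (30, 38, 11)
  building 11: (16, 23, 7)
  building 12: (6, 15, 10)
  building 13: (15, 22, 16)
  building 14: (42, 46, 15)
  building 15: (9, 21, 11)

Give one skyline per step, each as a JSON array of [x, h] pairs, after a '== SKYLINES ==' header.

== SKYLINES ==
[[25,17],[36,0]]
[[25,17],[26,19],[28,17],[36,0]]
[[25,17],[26,19],[28,17],[36,11],[39,0]]
[[25,17],[26,19],[28,17],[36,11],[39,0],[48,19],[50,0]]
[[25,17],[26,19],[28,17],[36,11],[39,0],[48,19],[50,0]]
[[5,14],[14,0],[25,17],[26,19],[28,17],[36,11],[39,0],[48,19],[50,0]]
[[5,14],[14,8],[15,0],[25,17],[26,19],[28,17],[36,11],[39,0],[48,19],[50,0]]
[[5,14],[14,16],[17,0],[25,17],[26,19],[28,17],[36,11],[39,0],[48,19],[50,0]]
[[5,14],[14,16],[17,12],[25,17],[26,19],[28,17],[36,11],[39,0],[48,19],[50,0]]
[[5,14],[14,16],[17,12],[25,17],[26,19],[28,17],[36,11],[39,0],[48,19],[50,0]]
[[5,14],[14,16],[17,12],[25,17],[26,19],[28,17],[36,11],[39,0],[48,19],[50,0]]
[[5,14],[14,16],[17,12],[25,17],[26,19],[28,17],[36,11],[39,0],[48,19],[50,0]]
[[5,14],[14,16],[22,12],[25,17],[26,19],[28,17],[36,11],[39,0],[48,19],[50,0]]
[[5,14],[14,16],[22,12],[25,17],[26,19],[28,17],[36,11],[39,0],[42,15],[46,0],[48,19],[50,0]]
[[5,14],[14,16],[22,12],[25,17],[26,19],[28,17],[36,11],[39,0],[42,15],[46,0],[48,19],[50,0]]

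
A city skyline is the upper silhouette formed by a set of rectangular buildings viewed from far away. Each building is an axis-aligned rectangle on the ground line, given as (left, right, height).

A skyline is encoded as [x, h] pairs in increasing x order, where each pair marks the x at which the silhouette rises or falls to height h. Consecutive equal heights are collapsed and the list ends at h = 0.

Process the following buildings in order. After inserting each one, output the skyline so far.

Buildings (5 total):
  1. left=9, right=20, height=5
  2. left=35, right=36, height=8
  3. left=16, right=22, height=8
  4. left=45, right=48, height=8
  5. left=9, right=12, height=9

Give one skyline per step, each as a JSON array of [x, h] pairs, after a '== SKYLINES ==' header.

== SKYLINES ==
[[9,5],[20,0]]
[[9,5],[20,0],[35,8],[36,0]]
[[9,5],[16,8],[22,0],[35,8],[36,0]]
[[9,5],[16,8],[22,0],[35,8],[36,0],[45,8],[48,0]]
[[9,9],[12,5],[16,8],[22,0],[35,8],[36,0],[45,8],[48,0]]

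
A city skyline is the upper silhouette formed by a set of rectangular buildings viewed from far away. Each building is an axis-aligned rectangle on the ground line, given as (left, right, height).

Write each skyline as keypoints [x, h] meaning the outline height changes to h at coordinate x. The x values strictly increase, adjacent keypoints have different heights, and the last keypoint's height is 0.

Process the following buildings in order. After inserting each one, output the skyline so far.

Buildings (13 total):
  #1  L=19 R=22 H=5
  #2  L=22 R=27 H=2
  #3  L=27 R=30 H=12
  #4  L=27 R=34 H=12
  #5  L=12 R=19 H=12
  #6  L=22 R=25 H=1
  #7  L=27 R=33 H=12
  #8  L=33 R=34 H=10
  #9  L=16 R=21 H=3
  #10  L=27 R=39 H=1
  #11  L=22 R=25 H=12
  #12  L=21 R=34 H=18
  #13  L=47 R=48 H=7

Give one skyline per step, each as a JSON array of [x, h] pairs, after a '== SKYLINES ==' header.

== SKYLINES ==
[[19,5],[22,0]]
[[19,5],[22,2],[27,0]]
[[19,5],[22,2],[27,12],[30,0]]
[[19,5],[22,2],[27,12],[34,0]]
[[12,12],[19,5],[22,2],[27,12],[34,0]]
[[12,12],[19,5],[22,2],[27,12],[34,0]]
[[12,12],[19,5],[22,2],[27,12],[34,0]]
[[12,12],[19,5],[22,2],[27,12],[34,0]]
[[12,12],[19,5],[22,2],[27,12],[34,0]]
[[12,12],[19,5],[22,2],[27,12],[34,1],[39,0]]
[[12,12],[19,5],[22,12],[25,2],[27,12],[34,1],[39,0]]
[[12,12],[19,5],[21,18],[34,1],[39,0]]
[[12,12],[19,5],[21,18],[34,1],[39,0],[47,7],[48,0]]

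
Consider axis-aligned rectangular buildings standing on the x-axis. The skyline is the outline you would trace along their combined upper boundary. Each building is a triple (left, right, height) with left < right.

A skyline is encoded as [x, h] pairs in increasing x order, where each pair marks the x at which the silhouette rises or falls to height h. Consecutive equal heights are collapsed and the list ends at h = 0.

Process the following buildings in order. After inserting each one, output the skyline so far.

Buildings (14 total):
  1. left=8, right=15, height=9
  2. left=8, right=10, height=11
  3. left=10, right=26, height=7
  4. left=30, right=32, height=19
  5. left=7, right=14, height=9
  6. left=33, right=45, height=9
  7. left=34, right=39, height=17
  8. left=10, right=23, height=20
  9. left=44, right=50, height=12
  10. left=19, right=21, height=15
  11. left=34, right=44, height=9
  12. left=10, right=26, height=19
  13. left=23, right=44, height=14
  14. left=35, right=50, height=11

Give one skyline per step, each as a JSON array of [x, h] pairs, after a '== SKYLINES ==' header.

== SKYLINES ==
[[8,9],[15,0]]
[[8,11],[10,9],[15,0]]
[[8,11],[10,9],[15,7],[26,0]]
[[8,11],[10,9],[15,7],[26,0],[30,19],[32,0]]
[[7,9],[8,11],[10,9],[15,7],[26,0],[30,19],[32,0]]
[[7,9],[8,11],[10,9],[15,7],[26,0],[30,19],[32,0],[33,9],[45,0]]
[[7,9],[8,11],[10,9],[15,7],[26,0],[30,19],[32,0],[33,9],[34,17],[39,9],[45,0]]
[[7,9],[8,11],[10,20],[23,7],[26,0],[30,19],[32,0],[33,9],[34,17],[39,9],[45,0]]
[[7,9],[8,11],[10,20],[23,7],[26,0],[30,19],[32,0],[33,9],[34,17],[39,9],[44,12],[50,0]]
[[7,9],[8,11],[10,20],[23,7],[26,0],[30,19],[32,0],[33,9],[34,17],[39,9],[44,12],[50,0]]
[[7,9],[8,11],[10,20],[23,7],[26,0],[30,19],[32,0],[33,9],[34,17],[39,9],[44,12],[50,0]]
[[7,9],[8,11],[10,20],[23,19],[26,0],[30,19],[32,0],[33,9],[34,17],[39,9],[44,12],[50,0]]
[[7,9],[8,11],[10,20],[23,19],[26,14],[30,19],[32,14],[34,17],[39,14],[44,12],[50,0]]
[[7,9],[8,11],[10,20],[23,19],[26,14],[30,19],[32,14],[34,17],[39,14],[44,12],[50,0]]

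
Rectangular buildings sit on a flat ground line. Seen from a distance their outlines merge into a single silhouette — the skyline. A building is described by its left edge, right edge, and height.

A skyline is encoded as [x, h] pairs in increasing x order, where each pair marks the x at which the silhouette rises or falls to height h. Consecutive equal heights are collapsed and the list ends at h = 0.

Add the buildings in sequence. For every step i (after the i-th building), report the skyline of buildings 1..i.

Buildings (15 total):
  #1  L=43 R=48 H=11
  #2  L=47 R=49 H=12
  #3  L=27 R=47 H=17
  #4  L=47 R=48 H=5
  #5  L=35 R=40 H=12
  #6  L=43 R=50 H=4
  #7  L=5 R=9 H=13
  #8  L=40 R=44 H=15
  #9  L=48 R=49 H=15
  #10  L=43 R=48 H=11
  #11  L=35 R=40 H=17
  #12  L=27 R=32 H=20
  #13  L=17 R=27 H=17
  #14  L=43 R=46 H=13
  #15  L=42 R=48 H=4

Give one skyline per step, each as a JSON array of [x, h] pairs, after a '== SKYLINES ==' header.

== SKYLINES ==
[[43,11],[48,0]]
[[43,11],[47,12],[49,0]]
[[27,17],[47,12],[49,0]]
[[27,17],[47,12],[49,0]]
[[27,17],[47,12],[49,0]]
[[27,17],[47,12],[49,4],[50,0]]
[[5,13],[9,0],[27,17],[47,12],[49,4],[50,0]]
[[5,13],[9,0],[27,17],[47,12],[49,4],[50,0]]
[[5,13],[9,0],[27,17],[47,12],[48,15],[49,4],[50,0]]
[[5,13],[9,0],[27,17],[47,12],[48,15],[49,4],[50,0]]
[[5,13],[9,0],[27,17],[47,12],[48,15],[49,4],[50,0]]
[[5,13],[9,0],[27,20],[32,17],[47,12],[48,15],[49,4],[50,0]]
[[5,13],[9,0],[17,17],[27,20],[32,17],[47,12],[48,15],[49,4],[50,0]]
[[5,13],[9,0],[17,17],[27,20],[32,17],[47,12],[48,15],[49,4],[50,0]]
[[5,13],[9,0],[17,17],[27,20],[32,17],[47,12],[48,15],[49,4],[50,0]]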